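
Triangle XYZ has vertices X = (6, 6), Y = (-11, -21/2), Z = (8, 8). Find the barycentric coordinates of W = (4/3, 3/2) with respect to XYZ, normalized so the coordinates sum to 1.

Signed area of the reference triangle: [XYZ] = ½·(6·(-21/2−8) + (-11)·(8−6) + 8·(6−(-21/2))) = ½·(-111 − 22 + 132) = -1/2.
[WYZ] = ½·((4/3)·(-21/2−8) + (-11)·(8−(3/2)) + 8·(3/2−(-21/2))) = ½·(-74/3 − 143/2 + 96) = -1/12, so the X-coordinate is (-1/12)/(-1/2) = 1/6.
[XWZ] = ½·(6·(3/2−8) + (4/3)·(8−6) + 8·(6−(3/2))) = ½·(-39 + 8/3 + 36) = -1/6, so the Y-coordinate is 1/3.
[XYW] = ½·(6·(-21/2−(3/2)) + (-11)·(3/2−6) + (4/3)·(6−(-21/2))) = ½·(-72 + 99/2 + 22) = -1/4, so the Z-coordinate is 1/2.

(1/6, 1/3, 1/2)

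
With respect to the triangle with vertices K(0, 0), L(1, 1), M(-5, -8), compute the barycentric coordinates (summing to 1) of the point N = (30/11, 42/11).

Signed area of the reference triangle: [KLM] = ½·(0·(1−(-8)) + 1·(-8−0) + (-5)·(0−1)) = ½·(0 − 8 + 5) = -3/2.
[NLM] = ½·((30/11)·(1−(-8)) + 1·(-8−(42/11)) + (-5)·(42/11−1)) = ½·(270/11 − 130/11 − 155/11) = -15/22, so the K-coordinate is (-15/22)/(-3/2) = 5/11.
[KNM] = ½·(0·(42/11−(-8)) + (30/11)·(-8−0) + (-5)·(0−(42/11))) = ½·(0 − 240/11 + 210/11) = -15/11, so the L-coordinate is 10/11.
[KLN] = ½·(0·(1−(42/11)) + 1·(42/11−0) + (30/11)·(0−1)) = ½·(0 + 42/11 − 30/11) = 6/11, so the M-coordinate is -4/11.

(5/11, 10/11, -4/11)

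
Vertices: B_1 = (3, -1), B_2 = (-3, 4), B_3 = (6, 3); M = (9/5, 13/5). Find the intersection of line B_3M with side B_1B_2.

(-1, 7/3)

Barycentric coordinates of M with respect to B_1B_2B_3: (1/5, 2/5, 2/5).
On side B_1B_2 the B_3-coordinate is zero; dropping M's B_3-weight 2/5 and renormalizing the remaining 1/5 : 2/5 gives weights 1/3, 2/3 on B_1, B_2.
N = (1/3)·(3, -1) + (2/3)·(-3, 4) = (-1, 7/3).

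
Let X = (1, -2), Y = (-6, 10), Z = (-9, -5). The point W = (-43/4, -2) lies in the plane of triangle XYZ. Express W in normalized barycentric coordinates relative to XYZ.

(-1/4, 1/4, 1)

Signed area of the reference triangle: [XYZ] = ½·(1·(10−(-5)) + (-6)·(-5−(-2)) + (-9)·(-2−10)) = ½·(15 + 18 + 108) = 141/2.
[WYZ] = ½·((-43/4)·(10−(-5)) + (-6)·(-5−(-2)) + (-9)·(-2−10)) = ½·(-645/4 + 18 + 108) = -141/8, so the X-coordinate is (-141/8)/(141/2) = -1/4.
[XWZ] = ½·(1·(-2−(-5)) + (-43/4)·(-5−(-2)) + (-9)·(-2−(-2))) = ½·(3 + 129/4 + 0) = 141/8, so the Y-coordinate is 1/4.
[XYW] = ½·(1·(10−(-2)) + (-6)·(-2−(-2)) + (-43/4)·(-2−10)) = ½·(12 + 0 + 129) = 141/2, so the Z-coordinate is 1.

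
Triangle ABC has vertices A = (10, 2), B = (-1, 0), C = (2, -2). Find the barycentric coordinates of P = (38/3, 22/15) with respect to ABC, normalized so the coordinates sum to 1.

Signed area of the reference triangle: [ABC] = ½·(10·(0−(-2)) + (-1)·(-2−2) + 2·(2−0)) = ½·(20 + 4 + 4) = 14.
[PBC] = ½·((38/3)·(0−(-2)) + (-1)·(-2−(22/15)) + 2·(22/15−0)) = ½·(76/3 + 52/15 + 44/15) = 238/15, so the A-coordinate is (238/15)/14 = 17/15.
[APC] = ½·(10·(22/15−(-2)) + (38/3)·(-2−2) + 2·(2−(22/15))) = ½·(104/3 − 152/3 + 16/15) = -112/15, so the B-coordinate is -8/15.
[ABP] = ½·(10·(0−(22/15)) + (-1)·(22/15−2) + (38/3)·(2−0)) = ½·(-44/3 + 8/15 + 76/3) = 28/5, so the C-coordinate is 2/5.
Check: 17/15 − 8/15 + 2/5 = 1.

(17/15, -8/15, 2/5)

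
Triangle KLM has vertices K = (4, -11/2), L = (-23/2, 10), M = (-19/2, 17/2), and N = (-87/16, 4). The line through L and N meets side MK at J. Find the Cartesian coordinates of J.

Barycentric coordinates of N with respect to KLM: (3/8, 1/2, 1/8).
On side MK the L-coordinate is zero; dropping N's L-weight 1/2 and renormalizing the remaining 1/8 : 3/8 gives weights 1/4, 3/4 on M, K.
J = (1/4)·(-19/2, 17/2) + (3/4)·(4, -11/2) = (5/8, -2).

(5/8, -2)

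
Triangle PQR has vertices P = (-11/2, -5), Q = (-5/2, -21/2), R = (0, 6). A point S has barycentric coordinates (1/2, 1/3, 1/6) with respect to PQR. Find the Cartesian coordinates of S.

(-43/12, -5)

S = (1/2)·P + (1/3)·Q + (1/6)·R.
x-coordinate: (1/2)·(-11/2) + (1/3)·(-5/2) + (1/6)·0 = -43/12.
y-coordinate: (1/2)·(-5) + (1/3)·(-21/2) + (1/6)·6 = -5.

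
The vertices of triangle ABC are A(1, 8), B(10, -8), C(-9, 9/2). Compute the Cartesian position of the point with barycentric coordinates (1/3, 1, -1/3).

(40/3, -41/6)

P = (1/3)·A + 1·B + (-1/3)·C.
x-coordinate: (1/3)·1 + 1·10 + (-1/3)·(-9) = 40/3.
y-coordinate: (1/3)·8 + 1·(-8) + (-1/3)·(9/2) = -41/6.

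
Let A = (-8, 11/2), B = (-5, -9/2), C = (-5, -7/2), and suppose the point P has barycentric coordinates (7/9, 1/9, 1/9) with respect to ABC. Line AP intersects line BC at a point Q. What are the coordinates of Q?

(-5, -4)

Line AP meets BC where the A-coordinate vanishes; zeroing P's A-weight and renormalizing leaves B, C-weights 1/9 : 1/9 → (1/2, 1/2).
So Q = (1/2)·B + (1/2)·C = (-5, -4).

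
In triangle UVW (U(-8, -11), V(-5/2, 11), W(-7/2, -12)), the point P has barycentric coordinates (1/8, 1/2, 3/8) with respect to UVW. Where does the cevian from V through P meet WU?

(-37/8, -47/4)

Line VP meets WU where the V-coordinate vanishes; zeroing P's V-weight and renormalizing leaves W, U-weights 3/8 : 1/8 → (3/4, 1/4).
So Q = (3/4)·W + (1/4)·U = (-37/8, -47/4).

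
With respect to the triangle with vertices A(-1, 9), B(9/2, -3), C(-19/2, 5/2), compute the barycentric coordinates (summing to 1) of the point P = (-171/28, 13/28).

Signed area of the reference triangle: [ABC] = ½·((-1)·(-3−(5/2)) + (9/2)·(5/2−9) + (-19/2)·(9−(-3))) = ½·(11/2 − 117/4 − 114) = -551/8.
[PBC] = ½·((-171/28)·(-3−(5/2)) + (9/2)·(5/2−(13/28)) + (-19/2)·(13/28−(-3))) = ½·(1881/56 + 513/56 − 1843/56) = 551/112, so the A-coordinate is (551/112)/(-551/8) = -1/14.
[APC] = ½·((-1)·(13/28−(5/2)) + (-171/28)·(5/2−9) + (-19/2)·(9−(13/28))) = ½·(57/28 + 2223/56 − 4541/56) = -551/28, so the B-coordinate is 2/7.
[ABP] = ½·((-1)·(-3−(13/28)) + (9/2)·(13/28−9) + (-171/28)·(9−(-3))) = ½·(97/28 − 2151/56 − 513/7) = -6061/112, so the C-coordinate is 11/14.

(-1/14, 2/7, 11/14)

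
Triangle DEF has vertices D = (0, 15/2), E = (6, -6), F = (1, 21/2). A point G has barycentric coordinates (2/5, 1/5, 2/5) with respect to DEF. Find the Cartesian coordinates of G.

(8/5, 6)

G = (2/5)·D + (1/5)·E + (2/5)·F.
x-coordinate: (2/5)·0 + (1/5)·6 + (2/5)·1 = 8/5.
y-coordinate: (2/5)·(15/2) + (1/5)·(-6) + (2/5)·(21/2) = 6.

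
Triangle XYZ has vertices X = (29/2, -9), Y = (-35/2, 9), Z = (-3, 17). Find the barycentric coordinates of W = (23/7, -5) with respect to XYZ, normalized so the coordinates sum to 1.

Signed area of the reference triangle: [XYZ] = ½·((29/2)·(9−17) + (-35/2)·(17−(-9)) + (-3)·(-9−9)) = ½·(-116 − 455 + 54) = -517/2.
[WYZ] = ½·((23/7)·(9−17) + (-35/2)·(17−(-5)) + (-3)·(-5−9)) = ½·(-184/7 − 385 + 42) = -2585/14, so the X-coordinate is (-2585/14)/(-517/2) = 5/7.
[XWZ] = ½·((29/2)·(-5−17) + (23/7)·(17−(-9)) + (-3)·(-9−(-5))) = ½·(-319 + 598/7 + 12) = -1551/14, so the Y-coordinate is 3/7.
[XYW] = ½·((29/2)·(9−(-5)) + (-35/2)·(-5−(-9)) + (23/7)·(-9−9)) = ½·(203 − 70 − 414/7) = 517/14, so the Z-coordinate is -1/7.

(5/7, 3/7, -1/7)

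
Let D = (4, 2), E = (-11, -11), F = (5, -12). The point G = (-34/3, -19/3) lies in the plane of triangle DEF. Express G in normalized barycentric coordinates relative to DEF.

(1/3, 1, -1/3)

Signed area of the reference triangle: [DEF] = ½·(4·(-11−(-12)) + (-11)·(-12−2) + 5·(2−(-11))) = ½·(4 + 154 + 65) = 223/2.
[GEF] = ½·((-34/3)·(-11−(-12)) + (-11)·(-12−(-19/3)) + 5·(-19/3−(-11))) = ½·(-34/3 + 187/3 + 70/3) = 223/6, so the D-coordinate is (223/6)/(223/2) = 1/3.
[DGF] = ½·(4·(-19/3−(-12)) + (-34/3)·(-12−2) + 5·(2−(-19/3))) = ½·(68/3 + 476/3 + 125/3) = 223/2, so the E-coordinate is 1.
[DEG] = ½·(4·(-11−(-19/3)) + (-11)·(-19/3−2) + (-34/3)·(2−(-11))) = ½·(-56/3 + 275/3 − 442/3) = -223/6, so the F-coordinate is -1/3.
Check: 1/3 + 1 − 1/3 = 1.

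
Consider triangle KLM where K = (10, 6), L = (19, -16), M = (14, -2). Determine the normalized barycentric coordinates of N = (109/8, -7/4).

Signed area of the reference triangle: [KLM] = ½·(10·(-16−(-2)) + 19·(-2−6) + 14·(6−(-16))) = ½·(-140 − 152 + 308) = 8.
[NLM] = ½·((109/8)·(-16−(-2)) + 19·(-2−(-7/4)) + 14·(-7/4−(-16))) = ½·(-763/4 − 19/4 + 399/2) = 2, so the K-coordinate is 2/8 = 1/4.
[KNM] = ½·(10·(-7/4−(-2)) + (109/8)·(-2−6) + 14·(6−(-7/4))) = ½·(5/2 − 109 + 217/2) = 1, so the L-coordinate is 1/8.
[KLN] = ½·(10·(-16−(-7/4)) + 19·(-7/4−6) + (109/8)·(6−(-16))) = ½·(-285/2 − 589/4 + 1199/4) = 5, so the M-coordinate is 5/8.

(1/4, 1/8, 5/8)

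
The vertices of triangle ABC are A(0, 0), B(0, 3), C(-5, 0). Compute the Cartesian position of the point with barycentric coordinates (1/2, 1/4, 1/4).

P = (1/2)·A + (1/4)·B + (1/4)·C.
x-coordinate: (1/2)·0 + (1/4)·0 + (1/4)·(-5) = -5/4.
y-coordinate: (1/2)·0 + (1/4)·3 + (1/4)·0 = 3/4.

(-5/4, 3/4)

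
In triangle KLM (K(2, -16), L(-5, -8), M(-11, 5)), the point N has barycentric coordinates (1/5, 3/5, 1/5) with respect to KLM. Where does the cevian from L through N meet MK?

(-9/2, -11/2)

Line LN meets MK where the L-coordinate vanishes; zeroing N's L-weight and renormalizing leaves M, K-weights 1/5 : 1/5 → (1/2, 1/2).
So J = (1/2)·M + (1/2)·K = (-9/2, -11/2).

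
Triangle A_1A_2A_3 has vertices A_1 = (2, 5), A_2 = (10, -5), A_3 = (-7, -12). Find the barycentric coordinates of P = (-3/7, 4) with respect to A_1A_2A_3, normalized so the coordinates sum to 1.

Signed area of the reference triangle: [A_1A_2A_3] = ½·(2·(-5−(-12)) + 10·(-12−5) + (-7)·(5−(-5))) = ½·(14 − 170 − 70) = -113.
[PA_2A_3] = ½·((-3/7)·(-5−(-12)) + 10·(-12−4) + (-7)·(4−(-5))) = ½·(-3 − 160 − 63) = -113, so the A_1-coordinate is (-113)/(-113) = 1.
[A_1PA_3] = ½·(2·(4−(-12)) + (-3/7)·(-12−5) + (-7)·(5−4)) = ½·(32 + 51/7 − 7) = 113/7, so the A_2-coordinate is -1/7.
[A_1A_2P] = ½·(2·(-5−4) + 10·(4−5) + (-3/7)·(5−(-5))) = ½·(-18 − 10 − 30/7) = -113/7, so the A_3-coordinate is 1/7.
Check: 1 − 1/7 + 1/7 = 1.

(1, -1/7, 1/7)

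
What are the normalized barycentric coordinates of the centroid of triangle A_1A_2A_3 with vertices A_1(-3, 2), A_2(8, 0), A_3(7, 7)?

The centroid is the average of the vertices, so each weight is 1/3.

(1/3, 1/3, 1/3)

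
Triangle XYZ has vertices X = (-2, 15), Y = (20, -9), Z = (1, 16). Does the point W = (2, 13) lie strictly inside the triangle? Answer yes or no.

yes

Barycentric coordinates of W: (16/47, 5/47, 26/47).
The three coordinates are positive, positive, positive; a point is interior exactly when all three are positive.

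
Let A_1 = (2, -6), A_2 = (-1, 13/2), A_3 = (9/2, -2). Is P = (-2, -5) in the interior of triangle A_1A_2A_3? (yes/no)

Barycentric coordinates of P: (287/173, 74/173, -188/173).
The three coordinates are positive, positive, negative; a point is interior exactly when all three are positive.

no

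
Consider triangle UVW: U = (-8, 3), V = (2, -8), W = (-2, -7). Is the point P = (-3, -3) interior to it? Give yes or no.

yes

Barycentric coordinates of P: (15/34, 7/17, 5/34).
The three coordinates are positive, positive, positive; a point is interior exactly when all three are positive.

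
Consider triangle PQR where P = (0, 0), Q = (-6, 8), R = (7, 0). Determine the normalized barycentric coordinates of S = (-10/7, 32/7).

Signed area of the reference triangle: [PQR] = ½·(0·(8−0) + (-6)·(0−0) + 7·(0−8)) = ½·(0 + 0 − 56) = -28.
[SQR] = ½·((-10/7)·(8−0) + (-6)·(0−(32/7)) + 7·(32/7−8)) = ½·(-80/7 + 192/7 − 24) = -4, so the P-coordinate is (-4)/(-28) = 1/7.
[PSR] = ½·(0·(32/7−0) + (-10/7)·(0−0) + 7·(0−(32/7))) = ½·(0 + 0 − 32) = -16, so the Q-coordinate is 4/7.
[PQS] = ½·(0·(8−(32/7)) + (-6)·(32/7−0) + (-10/7)·(0−8)) = ½·(0 − 192/7 + 80/7) = -8, so the R-coordinate is 2/7.

(1/7, 4/7, 2/7)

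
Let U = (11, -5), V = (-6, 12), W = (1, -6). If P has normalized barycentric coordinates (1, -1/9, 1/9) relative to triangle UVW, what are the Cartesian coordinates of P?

P = 1·U + (-1/9)·V + (1/9)·W.
x-coordinate: 1·11 + (-1/9)·(-6) + (1/9)·1 = 106/9.
y-coordinate: 1·(-5) + (-1/9)·12 + (1/9)·(-6) = -7.

(106/9, -7)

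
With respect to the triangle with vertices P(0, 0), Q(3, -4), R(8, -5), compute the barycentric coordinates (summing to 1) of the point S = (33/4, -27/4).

Signed area of the reference triangle: [PQR] = ½·(0·(-4−(-5)) + 3·(-5−0) + 8·(0−(-4))) = ½·(0 − 15 + 32) = 17/2.
[SQR] = ½·((33/4)·(-4−(-5)) + 3·(-5−(-27/4)) + 8·(-27/4−(-4))) = ½·(33/4 + 21/4 − 22) = -17/4, so the P-coordinate is (-17/4)/(17/2) = -1/2.
[PSR] = ½·(0·(-27/4−(-5)) + (33/4)·(-5−0) + 8·(0−(-27/4))) = ½·(0 − 165/4 + 54) = 51/8, so the Q-coordinate is 3/4.
[PQS] = ½·(0·(-4−(-27/4)) + 3·(-27/4−0) + (33/4)·(0−(-4))) = ½·(0 − 81/4 + 33) = 51/8, so the R-coordinate is 3/4.

(-1/2, 3/4, 3/4)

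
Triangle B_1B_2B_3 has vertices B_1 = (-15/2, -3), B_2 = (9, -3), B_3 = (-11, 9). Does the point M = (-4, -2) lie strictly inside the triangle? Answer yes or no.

Barycentric coordinates of M: (68/99, 91/396, 1/12).
The three coordinates are positive, positive, positive; a point is interior exactly when all three are positive.

yes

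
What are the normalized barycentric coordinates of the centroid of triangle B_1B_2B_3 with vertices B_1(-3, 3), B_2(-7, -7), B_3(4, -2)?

(1/3, 1/3, 1/3)

The centroid is the average of the vertices, so each weight is 1/3.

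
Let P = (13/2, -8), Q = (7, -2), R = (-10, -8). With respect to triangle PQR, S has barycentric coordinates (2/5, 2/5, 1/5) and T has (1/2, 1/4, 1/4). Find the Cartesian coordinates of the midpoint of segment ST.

(59/20, -121/20)

Barycentric coordinates of the midpoint are the average: (9/20, 13/40, 9/40).
Converting: (9/20)·P + (13/40)·Q + (9/40)·R = (59/20, -121/20).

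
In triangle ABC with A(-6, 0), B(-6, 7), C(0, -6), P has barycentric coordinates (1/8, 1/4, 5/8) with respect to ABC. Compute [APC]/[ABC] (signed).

1/4

The signed ratio [APC]/[ABC] equals the barycentric coordinate of P at vertex B, which is 1/4.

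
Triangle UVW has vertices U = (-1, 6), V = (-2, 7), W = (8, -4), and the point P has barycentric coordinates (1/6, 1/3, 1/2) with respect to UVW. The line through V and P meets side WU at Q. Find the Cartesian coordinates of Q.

Line VP meets WU where the V-coordinate vanishes; zeroing P's V-weight and renormalizing leaves W, U-weights 1/2 : 1/6 → (3/4, 1/4).
So Q = (3/4)·W + (1/4)·U = (23/4, -3/2).

(23/4, -3/2)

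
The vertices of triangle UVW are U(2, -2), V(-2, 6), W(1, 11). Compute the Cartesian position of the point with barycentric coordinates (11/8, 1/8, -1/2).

P = (11/8)·U + (1/8)·V + (-1/2)·W.
x-coordinate: (11/8)·2 + (1/8)·(-2) + (-1/2)·1 = 2.
y-coordinate: (11/8)·(-2) + (1/8)·6 + (-1/2)·11 = -15/2.

(2, -15/2)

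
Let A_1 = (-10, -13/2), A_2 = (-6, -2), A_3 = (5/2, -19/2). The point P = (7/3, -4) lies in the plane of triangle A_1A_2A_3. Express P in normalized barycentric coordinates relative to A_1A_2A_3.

Signed area of the reference triangle: [A_1A_2A_3] = ½·((-10)·(-2−(-19/2)) + (-6)·(-19/2−(-13/2)) + (5/2)·(-13/2−(-2))) = ½·(-75 + 18 − 45/4) = -273/8.
[PA_2A_3] = ½·((7/3)·(-2−(-19/2)) + (-6)·(-19/2−(-4)) + (5/2)·(-4−(-2))) = ½·(35/2 + 33 − 5) = 91/4, so the A_1-coordinate is (91/4)/(-273/8) = -2/3.
[A_1PA_3] = ½·((-10)·(-4−(-19/2)) + (7/3)·(-19/2−(-13/2)) + (5/2)·(-13/2−(-4))) = ½·(-55 − 7 − 25/4) = -273/8, so the A_2-coordinate is 1.
[A_1A_2P] = ½·((-10)·(-2−(-4)) + (-6)·(-4−(-13/2)) + (7/3)·(-13/2−(-2))) = ½·(-20 − 15 − 21/2) = -91/4, so the A_3-coordinate is 2/3.
Check: -2/3 + 1 + 2/3 = 1.

(-2/3, 1, 2/3)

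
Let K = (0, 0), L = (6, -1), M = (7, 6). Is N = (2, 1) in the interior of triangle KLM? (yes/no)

yes

Barycentric coordinates of N: (30/43, 5/43, 8/43).
The three coordinates are positive, positive, positive; a point is interior exactly when all three are positive.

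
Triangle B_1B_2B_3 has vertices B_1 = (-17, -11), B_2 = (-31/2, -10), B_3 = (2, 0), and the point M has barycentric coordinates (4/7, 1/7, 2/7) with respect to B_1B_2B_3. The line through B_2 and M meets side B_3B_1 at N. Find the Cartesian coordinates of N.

(-32/3, -22/3)

Line B_2M meets B_3B_1 where the B_2-coordinate vanishes; zeroing M's B_2-weight and renormalizing leaves B_3, B_1-weights 2/7 : 4/7 → (1/3, 2/3).
So N = (1/3)·B_3 + (2/3)·B_1 = (-32/3, -22/3).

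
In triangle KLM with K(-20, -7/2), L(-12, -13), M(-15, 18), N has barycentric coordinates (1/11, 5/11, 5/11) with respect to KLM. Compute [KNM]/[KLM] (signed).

The signed ratio [KNM]/[KLM] equals the barycentric coordinate of N at vertex L, which is 5/11.

5/11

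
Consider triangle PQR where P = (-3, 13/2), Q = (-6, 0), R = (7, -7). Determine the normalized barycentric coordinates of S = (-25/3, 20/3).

Signed area of the reference triangle: [PQR] = ½·((-3)·(0−(-7)) + (-6)·(-7−(13/2)) + 7·(13/2−0)) = ½·(-21 + 81 + 91/2) = 211/4.
[SQR] = ½·((-25/3)·(0−(-7)) + (-6)·(-7−(20/3)) + 7·(20/3−0)) = ½·(-175/3 + 82 + 140/3) = 211/6, so the P-coordinate is (211/6)/(211/4) = 2/3.
[PSR] = ½·((-3)·(20/3−(-7)) + (-25/3)·(-7−(13/2)) + 7·(13/2−(20/3))) = ½·(-41 + 225/2 − 7/6) = 211/6, so the Q-coordinate is 2/3.
[PQS] = ½·((-3)·(0−(20/3)) + (-6)·(20/3−(13/2)) + (-25/3)·(13/2−0)) = ½·(20 − 1 − 325/6) = -211/12, so the R-coordinate is -1/3.
Check: 2/3 + 2/3 − 1/3 = 1.

(2/3, 2/3, -1/3)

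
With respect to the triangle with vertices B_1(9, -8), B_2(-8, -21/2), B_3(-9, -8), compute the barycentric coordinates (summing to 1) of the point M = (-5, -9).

Signed area of the reference triangle: [B_1B_2B_3] = ½·(9·(-21/2−(-8)) + (-8)·(-8−(-8)) + (-9)·(-8−(-21/2))) = ½·(-45/2 + 0 − 45/2) = -45/2.
[MB_2B_3] = ½·((-5)·(-21/2−(-8)) + (-8)·(-8−(-9)) + (-9)·(-9−(-21/2))) = ½·(25/2 − 8 − 27/2) = -9/2, so the B_1-coordinate is (-9/2)/(-45/2) = 1/5.
[B_1MB_3] = ½·(9·(-9−(-8)) + (-5)·(-8−(-8)) + (-9)·(-8−(-9))) = ½·(-9 + 0 − 9) = -9, so the B_2-coordinate is 2/5.
[B_1B_2M] = ½·(9·(-21/2−(-9)) + (-8)·(-9−(-8)) + (-5)·(-8−(-21/2))) = ½·(-27/2 + 8 − 25/2) = -9, so the B_3-coordinate is 2/5.
Check: 1/5 + 2/5 + 2/5 = 1.

(1/5, 2/5, 2/5)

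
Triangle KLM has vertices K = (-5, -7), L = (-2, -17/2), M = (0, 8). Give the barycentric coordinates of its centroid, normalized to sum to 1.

(1/3, 1/3, 1/3)

The centroid is the average of the vertices, so each weight is 1/3.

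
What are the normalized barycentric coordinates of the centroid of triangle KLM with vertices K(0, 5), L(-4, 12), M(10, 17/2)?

The centroid is the average of the vertices, so each weight is 1/3.

(1/3, 1/3, 1/3)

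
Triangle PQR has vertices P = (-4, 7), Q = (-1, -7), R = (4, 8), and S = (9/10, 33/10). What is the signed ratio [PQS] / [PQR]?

1/2

[PQR] = ½·((-4)·(-7−8) + (-1)·(8−7) + 4·(7−(-7))) = ½·(60 − 1 + 56) = 115/2.
[PQS] = ½·((-4)·(-7−(33/10)) + (-1)·(33/10−7) + (9/10)·(7−(-7))) = ½·(206/5 + 37/10 + 63/5) = 115/4, so the ratio is (115/4)/(115/2) = 1/2.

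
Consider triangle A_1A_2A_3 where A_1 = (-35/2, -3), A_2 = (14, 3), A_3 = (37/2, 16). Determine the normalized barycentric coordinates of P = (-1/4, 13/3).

Signed area of the reference triangle: [A_1A_2A_3] = ½·((-35/2)·(3−16) + 14·(16−(-3)) + (37/2)·(-3−3)) = ½·(455/2 + 266 − 111) = 765/4.
[PA_2A_3] = ½·((-1/4)·(3−16) + 14·(16−(13/3)) + (37/2)·(13/3−3)) = ½·(13/4 + 490/3 + 74/3) = 765/8, so the A_1-coordinate is (765/8)/(765/4) = 1/2.
[A_1PA_3] = ½·((-35/2)·(13/3−16) + (-1/4)·(16−(-3)) + (37/2)·(-3−(13/3))) = ½·(1225/6 − 19/4 − 407/3) = 255/8, so the A_2-coordinate is 1/6.
[A_1A_2P] = ½·((-35/2)·(3−(13/3)) + 14·(13/3−(-3)) + (-1/4)·(-3−3)) = ½·(70/3 + 308/3 + 3/2) = 255/4, so the A_3-coordinate is 1/3.

(1/2, 1/6, 1/3)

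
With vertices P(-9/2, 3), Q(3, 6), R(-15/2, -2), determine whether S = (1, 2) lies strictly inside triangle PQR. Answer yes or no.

no

Barycentric coordinates of S: (-52/57, 61/57, 16/19).
The three coordinates are negative, positive, positive; a point is interior exactly when all three are positive.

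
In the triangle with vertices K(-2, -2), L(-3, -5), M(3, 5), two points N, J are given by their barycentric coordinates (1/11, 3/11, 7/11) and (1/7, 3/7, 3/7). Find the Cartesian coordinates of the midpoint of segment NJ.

(24/77, 52/77)

Barycentric coordinates of the midpoint are the average: (9/77, 27/77, 41/77).
Converting: (9/77)·K + (27/77)·L + (41/77)·M = (24/77, 52/77).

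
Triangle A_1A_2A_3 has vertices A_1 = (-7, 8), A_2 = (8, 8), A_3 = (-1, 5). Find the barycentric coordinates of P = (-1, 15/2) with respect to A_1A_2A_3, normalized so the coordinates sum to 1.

(1/2, 1/3, 1/6)

Signed area of the reference triangle: [A_1A_2A_3] = ½·((-7)·(8−5) + 8·(5−8) + (-1)·(8−8)) = ½·(-21 − 24 + 0) = -45/2.
[PA_2A_3] = ½·((-1)·(8−5) + 8·(5−(15/2)) + (-1)·(15/2−8)) = ½·(-3 − 20 + 1/2) = -45/4, so the A_1-coordinate is (-45/4)/(-45/2) = 1/2.
[A_1PA_3] = ½·((-7)·(15/2−5) + (-1)·(5−8) + (-1)·(8−(15/2))) = ½·(-35/2 + 3 − 1/2) = -15/2, so the A_2-coordinate is 1/3.
[A_1A_2P] = ½·((-7)·(8−(15/2)) + 8·(15/2−8) + (-1)·(8−8)) = ½·(-7/2 − 4 + 0) = -15/4, so the A_3-coordinate is 1/6.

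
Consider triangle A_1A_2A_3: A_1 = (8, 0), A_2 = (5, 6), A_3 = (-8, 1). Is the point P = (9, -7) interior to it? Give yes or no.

Barycentric coordinates of P: (63/31, -37/31, 5/31).
The three coordinates are positive, negative, positive; a point is interior exactly when all three are positive.

no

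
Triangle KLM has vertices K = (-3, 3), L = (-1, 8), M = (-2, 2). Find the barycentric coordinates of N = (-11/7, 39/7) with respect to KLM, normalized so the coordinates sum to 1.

(1/7, 4/7, 2/7)

Signed area of the reference triangle: [KLM] = ½·((-3)·(8−2) + (-1)·(2−3) + (-2)·(3−8)) = ½·(-18 + 1 + 10) = -7/2.
[NLM] = ½·((-11/7)·(8−2) + (-1)·(2−(39/7)) + (-2)·(39/7−8)) = ½·(-66/7 + 25/7 + 34/7) = -1/2, so the K-coordinate is (-1/2)/(-7/2) = 1/7.
[KNM] = ½·((-3)·(39/7−2) + (-11/7)·(2−3) + (-2)·(3−(39/7))) = ½·(-75/7 + 11/7 + 36/7) = -2, so the L-coordinate is 4/7.
[KLN] = ½·((-3)·(8−(39/7)) + (-1)·(39/7−3) + (-11/7)·(3−8)) = ½·(-51/7 − 18/7 + 55/7) = -1, so the M-coordinate is 2/7.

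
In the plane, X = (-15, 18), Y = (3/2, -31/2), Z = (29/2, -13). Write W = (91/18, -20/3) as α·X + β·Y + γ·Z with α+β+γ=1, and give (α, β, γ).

Signed area of the reference triangle: [XYZ] = ½·((-15)·(-31/2−(-13)) + (3/2)·(-13−18) + (29/2)·(18−(-31/2))) = ½·(75/2 − 93/2 + 1943/4) = 1907/8.
[WYZ] = ½·((91/18)·(-31/2−(-13)) + (3/2)·(-13−(-20/3)) + (29/2)·(-20/3−(-31/2))) = ½·(-455/36 − 19/2 + 1537/12) = 1907/36, so the X-coordinate is (1907/36)/(1907/8) = 2/9.
[XWZ] = ½·((-15)·(-20/3−(-13)) + (91/18)·(-13−18) + (29/2)·(18−(-20/3))) = ½·(-95 − 2821/18 + 1073/3) = 1907/36, so the Y-coordinate is 2/9.
[XYW] = ½·((-15)·(-31/2−(-20/3)) + (3/2)·(-20/3−18) + (91/18)·(18−(-31/2))) = ½·(265/2 − 37 + 6097/36) = 9535/72, so the Z-coordinate is 5/9.

(2/9, 2/9, 5/9)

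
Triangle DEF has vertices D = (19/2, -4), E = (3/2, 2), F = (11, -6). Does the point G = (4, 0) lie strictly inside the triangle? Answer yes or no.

Barycentric coordinates of G: (1/7, 5/7, 1/7).
The three coordinates are positive, positive, positive; a point is interior exactly when all three are positive.

yes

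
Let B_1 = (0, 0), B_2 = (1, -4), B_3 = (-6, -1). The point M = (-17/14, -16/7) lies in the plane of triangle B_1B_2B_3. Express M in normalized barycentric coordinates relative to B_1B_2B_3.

(3/14, 1/2, 2/7)

Signed area of the reference triangle: [B_1B_2B_3] = ½·(0·(-4−(-1)) + 1·(-1−0) + (-6)·(0−(-4))) = ½·(0 − 1 − 24) = -25/2.
[MB_2B_3] = ½·((-17/14)·(-4−(-1)) + 1·(-1−(-16/7)) + (-6)·(-16/7−(-4))) = ½·(51/14 + 9/7 − 72/7) = -75/28, so the B_1-coordinate is (-75/28)/(-25/2) = 3/14.
[B_1MB_3] = ½·(0·(-16/7−(-1)) + (-17/14)·(-1−0) + (-6)·(0−(-16/7))) = ½·(0 + 17/14 − 96/7) = -25/4, so the B_2-coordinate is 1/2.
[B_1B_2M] = ½·(0·(-4−(-16/7)) + 1·(-16/7−0) + (-17/14)·(0−(-4))) = ½·(0 − 16/7 − 34/7) = -25/7, so the B_3-coordinate is 2/7.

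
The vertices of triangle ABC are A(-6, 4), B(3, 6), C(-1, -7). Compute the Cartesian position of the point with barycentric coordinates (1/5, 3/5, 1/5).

P = (1/5)·A + (3/5)·B + (1/5)·C.
x-coordinate: (1/5)·(-6) + (3/5)·3 + (1/5)·(-1) = 2/5.
y-coordinate: (1/5)·4 + (3/5)·6 + (1/5)·(-7) = 3.

(2/5, 3)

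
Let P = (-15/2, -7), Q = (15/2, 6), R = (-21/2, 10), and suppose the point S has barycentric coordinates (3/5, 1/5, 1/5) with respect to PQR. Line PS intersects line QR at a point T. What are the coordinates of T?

Line PS meets QR where the P-coordinate vanishes; zeroing S's P-weight and renormalizing leaves Q, R-weights 1/5 : 1/5 → (1/2, 1/2).
So T = (1/2)·Q + (1/2)·R = (-3/2, 8).

(-3/2, 8)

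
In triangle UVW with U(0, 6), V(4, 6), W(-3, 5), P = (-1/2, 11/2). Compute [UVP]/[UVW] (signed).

[UVW] = ½·(0·(6−5) + 4·(5−6) + (-3)·(6−6)) = ½·(0 − 4 + 0) = -2.
[UVP] = ½·(0·(6−(11/2)) + 4·(11/2−6) + (-1/2)·(6−6)) = ½·(0 − 2 + 0) = -1, so the ratio is (-1)/(-2) = 1/2.

1/2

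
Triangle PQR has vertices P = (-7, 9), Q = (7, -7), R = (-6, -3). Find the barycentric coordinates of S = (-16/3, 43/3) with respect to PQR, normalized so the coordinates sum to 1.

(3/2, 1/6, -2/3)

Signed area of the reference triangle: [PQR] = ½·((-7)·(-7−(-3)) + 7·(-3−9) + (-6)·(9−(-7))) = ½·(28 − 84 − 96) = -76.
[SQR] = ½·((-16/3)·(-7−(-3)) + 7·(-3−(43/3)) + (-6)·(43/3−(-7))) = ½·(64/3 − 364/3 − 128) = -114, so the P-coordinate is (-114)/(-76) = 3/2.
[PSR] = ½·((-7)·(43/3−(-3)) + (-16/3)·(-3−9) + (-6)·(9−(43/3))) = ½·(-364/3 + 64 + 32) = -38/3, so the Q-coordinate is 1/6.
[PQS] = ½·((-7)·(-7−(43/3)) + 7·(43/3−9) + (-16/3)·(9−(-7))) = ½·(448/3 + 112/3 − 256/3) = 152/3, so the R-coordinate is -2/3.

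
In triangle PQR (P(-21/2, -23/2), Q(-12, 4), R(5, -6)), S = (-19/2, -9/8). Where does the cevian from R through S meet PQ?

(-81/7, -3/7)

Barycentric coordinates of S with respect to PQR: (1/4, 5/8, 1/8).
On side PQ the R-coordinate is zero; dropping S's R-weight 1/8 and renormalizing the remaining 1/4 : 5/8 gives weights 2/7, 5/7 on P, Q.
T = (2/7)·(-21/2, -23/2) + (5/7)·(-12, 4) = (-81/7, -3/7).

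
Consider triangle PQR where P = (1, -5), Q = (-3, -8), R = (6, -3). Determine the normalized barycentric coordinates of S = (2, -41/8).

(1/8, 3/8, 1/2)

Signed area of the reference triangle: [PQR] = ½·(1·(-8−(-3)) + (-3)·(-3−(-5)) + 6·(-5−(-8))) = ½·(-5 − 6 + 18) = 7/2.
[SQR] = ½·(2·(-8−(-3)) + (-3)·(-3−(-41/8)) + 6·(-41/8−(-8))) = ½·(-10 − 51/8 + 69/4) = 7/16, so the P-coordinate is (7/16)/(7/2) = 1/8.
[PSR] = ½·(1·(-41/8−(-3)) + 2·(-3−(-5)) + 6·(-5−(-41/8))) = ½·(-17/8 + 4 + 3/4) = 21/16, so the Q-coordinate is 3/8.
[PQS] = ½·(1·(-8−(-41/8)) + (-3)·(-41/8−(-5)) + 2·(-5−(-8))) = ½·(-23/8 + 3/8 + 6) = 7/4, so the R-coordinate is 1/2.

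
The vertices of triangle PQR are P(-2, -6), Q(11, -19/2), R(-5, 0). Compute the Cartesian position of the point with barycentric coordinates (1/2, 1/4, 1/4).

(1/2, -43/8)

S = (1/2)·P + (1/4)·Q + (1/4)·R.
x-coordinate: (1/2)·(-2) + (1/4)·11 + (1/4)·(-5) = 1/2.
y-coordinate: (1/2)·(-6) + (1/4)·(-19/2) + (1/4)·0 = -43/8.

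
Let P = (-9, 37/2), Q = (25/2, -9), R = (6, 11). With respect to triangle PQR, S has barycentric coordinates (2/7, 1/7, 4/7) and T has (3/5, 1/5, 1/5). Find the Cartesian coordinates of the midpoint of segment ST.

Barycentric coordinates of the midpoint are the average: (31/70, 6/35, 27/70).
Converting: (31/70)·P + (6/35)·Q + (27/70)·R = (33/70, 305/28).

(33/70, 305/28)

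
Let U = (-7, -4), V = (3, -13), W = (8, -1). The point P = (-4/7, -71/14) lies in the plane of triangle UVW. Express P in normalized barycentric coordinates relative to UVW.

Signed area of the reference triangle: [UVW] = ½·((-7)·(-13−(-1)) + 3·(-1−(-4)) + 8·(-4−(-13))) = ½·(84 + 9 + 72) = 165/2.
[PVW] = ½·((-4/7)·(-13−(-1)) + 3·(-1−(-71/14)) + 8·(-71/14−(-13))) = ½·(48/7 + 171/14 + 444/7) = 165/4, so the U-coordinate is (165/4)/(165/2) = 1/2.
[UPW] = ½·((-7)·(-71/14−(-1)) + (-4/7)·(-1−(-4)) + 8·(-4−(-71/14))) = ½·(57/2 − 12/7 + 60/7) = 495/28, so the V-coordinate is 3/14.
[UVP] = ½·((-7)·(-13−(-71/14)) + 3·(-71/14−(-4)) + (-4/7)·(-4−(-13))) = ½·(111/2 − 45/14 − 36/7) = 165/7, so the W-coordinate is 2/7.
Check: 1/2 + 3/14 + 2/7 = 1.

(1/2, 3/14, 2/7)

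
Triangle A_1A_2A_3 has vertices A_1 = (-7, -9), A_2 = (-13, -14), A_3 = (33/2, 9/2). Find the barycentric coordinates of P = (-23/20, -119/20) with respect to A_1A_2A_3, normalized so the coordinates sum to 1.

Signed area of the reference triangle: [A_1A_2A_3] = ½·((-7)·(-14−(9/2)) + (-13)·(9/2−(-9)) + (33/2)·(-9−(-14))) = ½·(259/2 − 351/2 + 165/2) = 73/4.
[PA_2A_3] = ½·((-23/20)·(-14−(9/2)) + (-13)·(9/2−(-119/20)) + (33/2)·(-119/20−(-14))) = ½·(851/40 − 2717/20 + 5313/40) = 73/8, so the A_1-coordinate is (73/8)/(73/4) = 1/2.
[A_1PA_3] = ½·((-7)·(-119/20−(9/2)) + (-23/20)·(9/2−(-9)) + (33/2)·(-9−(-119/20))) = ½·(1463/20 − 621/40 − 2013/40) = 73/20, so the A_2-coordinate is 1/5.
[A_1A_2P] = ½·((-7)·(-14−(-119/20)) + (-13)·(-119/20−(-9)) + (-23/20)·(-9−(-14))) = ½·(1127/20 − 793/20 − 23/4) = 219/40, so the A_3-coordinate is 3/10.
Check: 1/2 + 1/5 + 3/10 = 1.

(1/2, 1/5, 3/10)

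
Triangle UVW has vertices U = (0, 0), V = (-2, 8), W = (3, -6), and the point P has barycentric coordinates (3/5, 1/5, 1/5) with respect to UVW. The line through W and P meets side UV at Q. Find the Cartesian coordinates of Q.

Line WP meets UV where the W-coordinate vanishes; zeroing P's W-weight and renormalizing leaves U, V-weights 3/5 : 1/5 → (3/4, 1/4).
So Q = (3/4)·U + (1/4)·V = (-1/2, 2).

(-1/2, 2)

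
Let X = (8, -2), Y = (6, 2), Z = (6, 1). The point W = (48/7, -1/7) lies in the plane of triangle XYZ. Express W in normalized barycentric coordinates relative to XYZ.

Signed area of the reference triangle: [XYZ] = ½·(8·(2−1) + 6·(1−(-2)) + 6·(-2−2)) = ½·(8 + 18 − 24) = 1.
[WYZ] = ½·((48/7)·(2−1) + 6·(1−(-1/7)) + 6·(-1/7−2)) = ½·(48/7 + 48/7 − 90/7) = 3/7, so the X-coordinate is (3/7)/1 = 3/7.
[XWZ] = ½·(8·(-1/7−1) + (48/7)·(1−(-2)) + 6·(-2−(-1/7))) = ½·(-64/7 + 144/7 − 78/7) = 1/7, so the Y-coordinate is 1/7.
[XYW] = ½·(8·(2−(-1/7)) + 6·(-1/7−(-2)) + (48/7)·(-2−2)) = ½·(120/7 + 78/7 − 192/7) = 3/7, so the Z-coordinate is 3/7.
Check: 3/7 + 1/7 + 3/7 = 1.

(3/7, 1/7, 3/7)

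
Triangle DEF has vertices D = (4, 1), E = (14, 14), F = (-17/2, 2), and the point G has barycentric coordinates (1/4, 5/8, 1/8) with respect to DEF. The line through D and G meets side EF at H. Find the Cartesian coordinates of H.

Line DG meets EF where the D-coordinate vanishes; zeroing G's D-weight and renormalizing leaves E, F-weights 5/8 : 1/8 → (5/6, 1/6).
So H = (5/6)·E + (1/6)·F = (41/4, 12).

(41/4, 12)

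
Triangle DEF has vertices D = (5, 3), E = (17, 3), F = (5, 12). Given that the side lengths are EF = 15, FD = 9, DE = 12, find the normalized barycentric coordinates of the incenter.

The incenter has barycentric coordinates proportional to the opposite side lengths: (15 : 9 : 12).
Normalizing by 15+9+12 = 36 gives (5/12, 1/4, 1/3).

(5/12, 1/4, 1/3)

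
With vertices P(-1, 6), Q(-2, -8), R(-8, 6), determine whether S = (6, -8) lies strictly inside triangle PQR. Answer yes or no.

no

Barycentric coordinates of S: (8/7, 1, -8/7).
The three coordinates are positive, positive, negative; a point is interior exactly when all three are positive.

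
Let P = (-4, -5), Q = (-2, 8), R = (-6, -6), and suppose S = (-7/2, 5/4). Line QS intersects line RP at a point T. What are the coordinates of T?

(-5, -11/2)

Barycentric coordinates of S with respect to PQR: (1/4, 1/2, 1/4).
On side RP the Q-coordinate is zero; dropping S's Q-weight 1/2 and renormalizing the remaining 1/4 : 1/4 gives weights 1/2, 1/2 on R, P.
T = (1/2)·(-6, -6) + (1/2)·(-4, -5) = (-5, -11/2).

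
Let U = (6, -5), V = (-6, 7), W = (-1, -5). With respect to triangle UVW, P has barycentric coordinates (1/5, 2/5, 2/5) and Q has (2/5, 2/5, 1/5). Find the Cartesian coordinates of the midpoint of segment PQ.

Barycentric coordinates of the midpoint are the average: (3/10, 2/5, 3/10).
Converting: (3/10)·U + (2/5)·V + (3/10)·W = (-9/10, -1/5).

(-9/10, -1/5)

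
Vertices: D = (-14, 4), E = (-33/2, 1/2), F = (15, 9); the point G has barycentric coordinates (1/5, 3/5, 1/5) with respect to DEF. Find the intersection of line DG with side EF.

Line DG meets EF where the D-coordinate vanishes; zeroing G's D-weight and renormalizing leaves E, F-weights 3/5 : 1/5 → (3/4, 1/4).
So H = (3/4)·E + (1/4)·F = (-69/8, 21/8).

(-69/8, 21/8)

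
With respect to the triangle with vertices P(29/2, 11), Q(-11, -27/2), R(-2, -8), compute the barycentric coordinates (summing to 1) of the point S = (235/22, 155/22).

Signed area of the reference triangle: [PQR] = ½·((29/2)·(-27/2−(-8)) + (-11)·(-8−11) + (-2)·(11−(-27/2))) = ½·(-319/4 + 209 − 49) = 321/8.
[SQR] = ½·((235/22)·(-27/2−(-8)) + (-11)·(-8−(155/22)) + (-2)·(155/22−(-27/2))) = ½·(-235/4 + 331/2 − 452/11) = 2889/88, so the P-coordinate is (2889/88)/(321/8) = 9/11.
[PSR] = ½·((29/2)·(155/22−(-8)) + (235/22)·(-8−11) + (-2)·(11−(155/22))) = ½·(9599/44 − 4465/22 − 87/11) = 321/88, so the Q-coordinate is 1/11.
[PQS] = ½·((29/2)·(-27/2−(155/22)) + (-11)·(155/22−11) + (235/22)·(11−(-27/2))) = ½·(-3277/11 + 87/2 + 11515/44) = 321/88, so the R-coordinate is 1/11.

(9/11, 1/11, 1/11)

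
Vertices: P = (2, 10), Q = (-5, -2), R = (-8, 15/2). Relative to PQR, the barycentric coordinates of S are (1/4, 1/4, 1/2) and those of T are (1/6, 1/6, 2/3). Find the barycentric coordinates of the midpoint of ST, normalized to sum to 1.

Since both coordinate triples sum to 1, the midpoint's barycentrics are the componentwise average.
(1/4+1/6)/2 = 5/24; similarly 5/24 and 7/12.

(5/24, 5/24, 7/12)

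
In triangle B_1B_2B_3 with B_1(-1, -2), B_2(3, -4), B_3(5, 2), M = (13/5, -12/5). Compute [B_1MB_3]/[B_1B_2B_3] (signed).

[B_1B_2B_3] = ½·((-1)·(-4−2) + 3·(2−(-2)) + 5·(-2−(-4))) = ½·(6 + 12 + 10) = 14.
[B_1MB_3] = ½·((-1)·(-12/5−2) + (13/5)·(2−(-2)) + 5·(-2−(-12/5))) = ½·(22/5 + 52/5 + 2) = 42/5, so the ratio is (42/5)/14 = 3/5.

3/5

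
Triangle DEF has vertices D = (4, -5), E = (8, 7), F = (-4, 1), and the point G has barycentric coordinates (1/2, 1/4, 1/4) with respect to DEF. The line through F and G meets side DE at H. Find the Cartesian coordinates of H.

(16/3, -1)

Line FG meets DE where the F-coordinate vanishes; zeroing G's F-weight and renormalizing leaves D, E-weights 1/2 : 1/4 → (2/3, 1/3).
So H = (2/3)·D + (1/3)·E = (16/3, -1).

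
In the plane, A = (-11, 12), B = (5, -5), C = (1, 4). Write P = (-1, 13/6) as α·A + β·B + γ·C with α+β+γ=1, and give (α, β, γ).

(1/3, 1/2, 1/6)

Signed area of the reference triangle: [ABC] = ½·((-11)·(-5−4) + 5·(4−12) + 1·(12−(-5))) = ½·(99 − 40 + 17) = 38.
[PBC] = ½·((-1)·(-5−4) + 5·(4−(13/6)) + 1·(13/6−(-5))) = ½·(9 + 55/6 + 43/6) = 38/3, so the A-coordinate is (38/3)/38 = 1/3.
[APC] = ½·((-11)·(13/6−4) + (-1)·(4−12) + 1·(12−(13/6))) = ½·(121/6 + 8 + 59/6) = 19, so the B-coordinate is 1/2.
[ABP] = ½·((-11)·(-5−(13/6)) + 5·(13/6−12) + (-1)·(12−(-5))) = ½·(473/6 − 295/6 − 17) = 19/3, so the C-coordinate is 1/6.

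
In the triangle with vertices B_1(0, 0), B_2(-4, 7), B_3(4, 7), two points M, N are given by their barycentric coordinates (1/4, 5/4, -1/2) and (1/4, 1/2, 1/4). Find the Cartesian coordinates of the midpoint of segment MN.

Barycentric coordinates of the midpoint are the average: (1/4, 7/8, -1/8).
Converting: (1/4)·B_1 + (7/8)·B_2 + (-1/8)·B_3 = (-4, 21/4).

(-4, 21/4)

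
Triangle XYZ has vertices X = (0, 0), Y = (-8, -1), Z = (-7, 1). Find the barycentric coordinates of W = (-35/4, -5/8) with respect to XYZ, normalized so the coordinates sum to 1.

(-1/8, 7/8, 1/4)

Signed area of the reference triangle: [XYZ] = ½·(0·(-1−1) + (-8)·(1−0) + (-7)·(0−(-1))) = ½·(0 − 8 − 7) = -15/2.
[WYZ] = ½·((-35/4)·(-1−1) + (-8)·(1−(-5/8)) + (-7)·(-5/8−(-1))) = ½·(35/2 − 13 − 21/8) = 15/16, so the X-coordinate is (15/16)/(-15/2) = -1/8.
[XWZ] = ½·(0·(-5/8−1) + (-35/4)·(1−0) + (-7)·(0−(-5/8))) = ½·(0 − 35/4 − 35/8) = -105/16, so the Y-coordinate is 7/8.
[XYW] = ½·(0·(-1−(-5/8)) + (-8)·(-5/8−0) + (-35/4)·(0−(-1))) = ½·(0 + 5 − 35/4) = -15/8, so the Z-coordinate is 1/4.
Check: -1/8 + 7/8 + 1/4 = 1.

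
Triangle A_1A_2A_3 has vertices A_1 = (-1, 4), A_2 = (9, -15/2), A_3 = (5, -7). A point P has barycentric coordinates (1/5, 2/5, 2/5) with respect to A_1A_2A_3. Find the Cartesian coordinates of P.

(27/5, -5)

P = (1/5)·A_1 + (2/5)·A_2 + (2/5)·A_3.
x-coordinate: (1/5)·(-1) + (2/5)·9 + (2/5)·5 = 27/5.
y-coordinate: (1/5)·4 + (2/5)·(-15/2) + (2/5)·(-7) = -5.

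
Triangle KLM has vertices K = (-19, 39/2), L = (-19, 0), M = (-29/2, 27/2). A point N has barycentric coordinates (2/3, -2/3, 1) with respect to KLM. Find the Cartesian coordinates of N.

N = (2/3)·K + (-2/3)·L + 1·M.
x-coordinate: (2/3)·(-19) + (-2/3)·(-19) + 1·(-29/2) = -29/2.
y-coordinate: (2/3)·(39/2) + (-2/3)·0 + 1·(27/2) = 53/2.

(-29/2, 53/2)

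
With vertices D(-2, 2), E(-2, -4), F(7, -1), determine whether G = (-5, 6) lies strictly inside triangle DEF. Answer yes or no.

Barycentric coordinates of G: (11/6, -1/2, -1/3).
The three coordinates are positive, negative, negative; a point is interior exactly when all three are positive.

no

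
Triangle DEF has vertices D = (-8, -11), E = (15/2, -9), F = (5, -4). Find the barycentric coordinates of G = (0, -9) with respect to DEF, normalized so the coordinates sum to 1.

(5/11, 4/11, 2/11)

Signed area of the reference triangle: [DEF] = ½·((-8)·(-9−(-4)) + (15/2)·(-4−(-11)) + 5·(-11−(-9))) = ½·(40 + 105/2 − 10) = 165/4.
[GEF] = ½·(0·(-9−(-4)) + (15/2)·(-4−(-9)) + 5·(-9−(-9))) = ½·(0 + 75/2 + 0) = 75/4, so the D-coordinate is (75/4)/(165/4) = 5/11.
[DGF] = ½·((-8)·(-9−(-4)) + 0·(-4−(-11)) + 5·(-11−(-9))) = ½·(40 + 0 − 10) = 15, so the E-coordinate is 4/11.
[DEG] = ½·((-8)·(-9−(-9)) + (15/2)·(-9−(-11)) + 0·(-11−(-9))) = ½·(0 + 15 + 0) = 15/2, so the F-coordinate is 2/11.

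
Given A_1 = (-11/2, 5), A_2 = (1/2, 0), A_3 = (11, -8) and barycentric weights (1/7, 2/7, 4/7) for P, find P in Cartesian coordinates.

P = (1/7)·A_1 + (2/7)·A_2 + (4/7)·A_3.
x-coordinate: (1/7)·(-11/2) + (2/7)·(1/2) + (4/7)·11 = 79/14.
y-coordinate: (1/7)·5 + (2/7)·0 + (4/7)·(-8) = -27/7.

(79/14, -27/7)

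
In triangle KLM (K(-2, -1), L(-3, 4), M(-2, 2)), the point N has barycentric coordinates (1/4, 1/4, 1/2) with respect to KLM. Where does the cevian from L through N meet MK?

(-2, 1)

Line LN meets MK where the L-coordinate vanishes; zeroing N's L-weight and renormalizing leaves M, K-weights 1/2 : 1/4 → (2/3, 1/3).
So J = (2/3)·M + (1/3)·K = (-2, 1).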